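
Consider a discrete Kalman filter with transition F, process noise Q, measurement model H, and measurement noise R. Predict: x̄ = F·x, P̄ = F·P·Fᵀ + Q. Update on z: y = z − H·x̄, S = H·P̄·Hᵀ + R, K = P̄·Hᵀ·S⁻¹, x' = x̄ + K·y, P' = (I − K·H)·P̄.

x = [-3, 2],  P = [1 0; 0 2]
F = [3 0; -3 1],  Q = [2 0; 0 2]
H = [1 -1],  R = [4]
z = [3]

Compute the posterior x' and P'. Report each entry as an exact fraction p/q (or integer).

x̄ = F·x = [-9, 11]
P̄ = F·P·Fᵀ + Q = [11 -9; -9 13]
y = z − H·x̄ = [23]
S = H·P̄·Hᵀ + R = [46]
K = P̄·Hᵀ·S⁻¹ = [10/23; -11/23]
x' = x̄ + K·y = [1, 0]
P' = (I − K·H)·P̄ = [53/23 13/23; 13/23 57/23]

x' = [1, 0]
P' = [53/23 13/23; 13/23 57/23]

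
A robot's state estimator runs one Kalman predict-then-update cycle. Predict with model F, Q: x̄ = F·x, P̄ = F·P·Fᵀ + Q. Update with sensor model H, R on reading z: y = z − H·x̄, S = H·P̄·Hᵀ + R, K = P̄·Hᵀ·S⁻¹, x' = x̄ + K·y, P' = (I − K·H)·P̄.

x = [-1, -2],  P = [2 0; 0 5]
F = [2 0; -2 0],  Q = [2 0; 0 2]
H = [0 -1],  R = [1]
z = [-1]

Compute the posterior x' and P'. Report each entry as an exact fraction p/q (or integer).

x' = [-14/11, 12/11]
P' = [46/11 -8/11; -8/11 10/11]

x̄ = F·x = [-2, 2]
P̄ = F·P·Fᵀ + Q = [10 -8; -8 10]
y = z − H·x̄ = [1]
S = H·P̄·Hᵀ + R = [11]
K = P̄·Hᵀ·S⁻¹ = [8/11; -10/11]
x' = x̄ + K·y = [-14/11, 12/11]
P' = (I − K·H)·P̄ = [46/11 -8/11; -8/11 10/11]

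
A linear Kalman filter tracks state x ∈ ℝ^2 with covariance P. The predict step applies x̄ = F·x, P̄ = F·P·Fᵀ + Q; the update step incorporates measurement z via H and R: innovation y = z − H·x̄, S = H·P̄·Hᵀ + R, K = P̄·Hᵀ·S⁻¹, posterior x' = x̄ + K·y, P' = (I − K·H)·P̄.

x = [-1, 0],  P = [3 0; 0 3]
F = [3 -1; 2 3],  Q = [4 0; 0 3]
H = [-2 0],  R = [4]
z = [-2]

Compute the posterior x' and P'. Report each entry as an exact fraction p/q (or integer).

x' = [31/35, -34/35]
P' = [34/35 9/35; 9/35 1389/35]

x̄ = F·x = [-3, -2]
P̄ = F·P·Fᵀ + Q = [34 9; 9 42]
y = z − H·x̄ = [-8]
S = H·P̄·Hᵀ + R = [140]
K = P̄·Hᵀ·S⁻¹ = [-17/35; -9/70]
x' = x̄ + K·y = [31/35, -34/35]
P' = (I − K·H)·P̄ = [34/35 9/35; 9/35 1389/35]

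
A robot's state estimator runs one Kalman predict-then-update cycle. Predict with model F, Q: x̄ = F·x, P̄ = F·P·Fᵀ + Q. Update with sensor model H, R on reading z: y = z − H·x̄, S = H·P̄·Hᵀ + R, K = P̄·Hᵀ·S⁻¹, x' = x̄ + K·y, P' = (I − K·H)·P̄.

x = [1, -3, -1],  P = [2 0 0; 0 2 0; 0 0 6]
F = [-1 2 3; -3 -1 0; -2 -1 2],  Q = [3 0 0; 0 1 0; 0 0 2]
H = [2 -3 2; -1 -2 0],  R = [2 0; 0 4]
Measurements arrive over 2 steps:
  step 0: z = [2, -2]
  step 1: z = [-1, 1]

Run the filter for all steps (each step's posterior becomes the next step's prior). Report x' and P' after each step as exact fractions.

step 0: x' = [-974/673, 1088/673, 3263/673], P' = [233372/94893 -72628/94893 -106504/31631; -72628/94893 106382/94893 73692/31631; -106504/31631 73692/31631 219640/31631]
step 1: x' = [-923281289/1579184959, -420522723/1579184959, -364785296/1579184959], P' = [10137214436/7895924795 -1393989772/7895924795 -10175673544/7895924795; -1393989772/7895924795 6458204474/7895924795 10135463988/7895924795; -10175673544/7895924795 10135463988/7895924795 25823728796/7895924795]

step 0: x̄ = F·x = [-10, 0, -1]
step 0: P̄ = F·P·Fᵀ + Q = [67 2 36; 2 21 14; 36 14 36]
step 0: y = z − H·x̄ = [24, -12]
step 0: S = H·P̄·Hᵀ + R = [699 -138; -138 163]
step 0: K = P̄·Hᵀ·S⁻¹ = [22802/94893 -7343/31631; -11125/94893 -11678/31631; 2598/31631 -10220/31631]
step 0: x' = x̄ + K·y = [-974/673, 1088/673, 3263/673]
step 0: P' = (I − K·H)·P̄ = [233372/94893 -72628/94893 -106504/31631; -72628/94893 106382/94893 73692/31631; -106504/31631 73692/31631 219640/31631]
step 1: x̄ = F·x = [12939/673, 1834/673, 7386/673]
step 1: P̄ = F·P·Fᵀ + Q = [11734355/94893 3062872/94893 2400852/31631; 3062872/94893 1865855/94893 872798/31631; 2400852/31631 872798/31631 1748872/31631]
step 1: y = z − H·x̄ = [-35821/673, 17280/673]
step 1: S = H·P̄·Hᵀ + R = [74351621/94893 -40215140/94893; -40215140/94893 31828835/94893]
step 1: K = P̄·Hᵀ·S⁻¹ = [410505110/1579184959 -1837308723/7895924795; -189166499/1579184959 -2880604794/7895924795; 88971854/1579184959 -2523813608/7895924795]
step 1: x' = x̄ + K·y = [-923281289/1579184959, -420522723/1579184959, -364785296/1579184959]
step 1: P' = (I − K·H)·P̄ = [10137214436/7895924795 -1393989772/7895924795 -10175673544/7895924795; -1393989772/7895924795 6458204474/7895924795 10135463988/7895924795; -10175673544/7895924795 10135463988/7895924795 25823728796/7895924795]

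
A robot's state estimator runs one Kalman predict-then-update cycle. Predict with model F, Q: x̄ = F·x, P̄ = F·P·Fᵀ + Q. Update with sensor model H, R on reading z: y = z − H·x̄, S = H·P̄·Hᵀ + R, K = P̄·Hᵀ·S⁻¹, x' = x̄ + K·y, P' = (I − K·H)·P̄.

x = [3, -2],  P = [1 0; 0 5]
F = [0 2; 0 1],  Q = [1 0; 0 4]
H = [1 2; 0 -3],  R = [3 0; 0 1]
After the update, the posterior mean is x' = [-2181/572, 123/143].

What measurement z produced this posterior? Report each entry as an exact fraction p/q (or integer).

x̄ = F·x = [-4, -2]
P̄ = F·P·Fᵀ + Q = [21 10; 10 9]
S = H·P̄·Hᵀ + R = [100 -84; -84 82]
K = P̄·Hᵀ·S⁻¹ = [421/572 111/286; 7/286 -87/286]
x' − x̄ = [107/572, 409/143] = K·y
y = (KᵀK)⁻¹·Kᵀ·(x' − x̄) = [5, -9]
z = y + H·x̄ = [5, -9] + [-8, 6] = [-3, -3]

z = [-3, -3]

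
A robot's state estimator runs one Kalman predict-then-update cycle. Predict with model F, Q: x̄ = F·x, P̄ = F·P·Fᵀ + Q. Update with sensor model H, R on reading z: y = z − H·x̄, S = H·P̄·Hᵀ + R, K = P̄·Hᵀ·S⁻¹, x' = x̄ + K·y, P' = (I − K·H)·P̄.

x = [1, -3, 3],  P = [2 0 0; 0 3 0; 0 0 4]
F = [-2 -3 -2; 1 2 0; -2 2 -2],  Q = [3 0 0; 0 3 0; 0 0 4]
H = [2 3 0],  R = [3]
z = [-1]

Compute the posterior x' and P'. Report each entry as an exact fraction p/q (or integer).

x̄ = F·x = [1, -5, -14]
P̄ = F·P·Fᵀ + Q = [54 -22 6; -22 17 8; 6 8 40]
y = z − H·x̄ = [12]
S = H·P̄·Hᵀ + R = [108]
K = P̄·Hᵀ·S⁻¹ = [7/18; 7/108; 1/3]
x' = x̄ + K·y = [17/3, -38/9, -10]
P' = (I − K·H)·P̄ = [113/3 -445/18 -8; -445/18 1787/108 17/3; -8 17/3 28]

x' = [17/3, -38/9, -10]
P' = [113/3 -445/18 -8; -445/18 1787/108 17/3; -8 17/3 28]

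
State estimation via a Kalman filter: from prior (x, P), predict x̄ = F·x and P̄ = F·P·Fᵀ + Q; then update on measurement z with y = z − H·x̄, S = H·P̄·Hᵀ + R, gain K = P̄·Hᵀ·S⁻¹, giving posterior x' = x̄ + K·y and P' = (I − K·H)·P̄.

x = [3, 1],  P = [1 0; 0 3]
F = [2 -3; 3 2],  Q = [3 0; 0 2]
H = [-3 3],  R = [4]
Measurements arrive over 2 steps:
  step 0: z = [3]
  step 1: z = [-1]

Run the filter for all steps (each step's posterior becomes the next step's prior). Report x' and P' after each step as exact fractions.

step 0: x' = [5097/733, 5858/733], P' = [5878/733 5694/733; 5694/733 5834/733]
step 1: x' = [-3071310/1913929, -3570761/1913929], P' = [8002432/1913929 7850052/1913929; 7850052/1913929 8547004/1913929]

step 0: x̄ = F·x = [3, 11]
step 0: P̄ = F·P·Fᵀ + Q = [34 -12; -12 23]
step 0: y = z − H·x̄ = [-21]
step 0: S = H·P̄·Hᵀ + R = [733]
step 0: K = P̄·Hᵀ·S⁻¹ = [-138/733; 105/733]
step 0: x' = x̄ + K·y = [5097/733, 5858/733]
step 0: P' = (I − K·H)·P̄ = [5878/733 5694/733; 5694/733 5834/733]
step 1: x̄ = F·x = [-7380/733, 27007/733]
step 1: P̄ = F·P·Fᵀ + Q = [9889/733 -28206/733; -28206/733 146032/733]
step 1: y = z − H·x̄ = [-103894/733]
step 1: S = H·P̄·Hᵀ + R = [1913929/733]
step 1: K = P̄·Hᵀ·S⁻¹ = [-114285/1913929; 522714/1913929]
step 1: x' = x̄ + K·y = [-3071310/1913929, -3570761/1913929]
step 1: P' = (I − K·H)·P̄ = [8002432/1913929 7850052/1913929; 7850052/1913929 8547004/1913929]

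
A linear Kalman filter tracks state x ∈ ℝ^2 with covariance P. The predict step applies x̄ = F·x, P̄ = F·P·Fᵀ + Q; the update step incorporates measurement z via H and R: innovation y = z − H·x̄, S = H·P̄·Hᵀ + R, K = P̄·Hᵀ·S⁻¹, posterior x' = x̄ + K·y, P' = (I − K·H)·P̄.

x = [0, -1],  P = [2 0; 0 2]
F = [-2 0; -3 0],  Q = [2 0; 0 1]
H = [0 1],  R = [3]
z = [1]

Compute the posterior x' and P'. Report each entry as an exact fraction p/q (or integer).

x̄ = F·x = [0, 0]
P̄ = F·P·Fᵀ + Q = [10 12; 12 19]
y = z − H·x̄ = [1]
S = H·P̄·Hᵀ + R = [22]
K = P̄·Hᵀ·S⁻¹ = [6/11; 19/22]
x' = x̄ + K·y = [6/11, 19/22]
P' = (I − K·H)·P̄ = [38/11 18/11; 18/11 57/22]

x' = [6/11, 19/22]
P' = [38/11 18/11; 18/11 57/22]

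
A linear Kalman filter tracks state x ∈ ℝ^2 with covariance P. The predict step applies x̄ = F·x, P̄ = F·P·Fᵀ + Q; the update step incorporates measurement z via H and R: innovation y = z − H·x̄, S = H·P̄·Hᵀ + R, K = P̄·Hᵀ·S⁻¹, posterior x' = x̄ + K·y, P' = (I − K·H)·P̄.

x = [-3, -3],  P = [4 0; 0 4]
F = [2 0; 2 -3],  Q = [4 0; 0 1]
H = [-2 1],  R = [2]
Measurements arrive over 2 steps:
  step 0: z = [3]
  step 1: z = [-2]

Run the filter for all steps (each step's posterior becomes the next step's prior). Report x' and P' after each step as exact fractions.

step 0: x' = [-138/71, -39/71], P' = [844/71 1640/71; 1640/71 3322/71]
step 1: x' = [-107228/54303, -321992/54303], P' = [123244/54303 218920/54303; 218920/54303 491026/54303]

step 0: x̄ = F·x = [-6, 3]
step 0: P̄ = F·P·Fᵀ + Q = [20 16; 16 53]
step 0: y = z − H·x̄ = [-12]
step 0: S = H·P̄·Hᵀ + R = [71]
step 0: K = P̄·Hᵀ·S⁻¹ = [-24/71; 21/71]
step 0: x' = x̄ + K·y = [-138/71, -39/71]
step 0: P' = (I − K·H)·P̄ = [844/71 1640/71; 1640/71 3322/71]
step 1: x̄ = F·x = [-276/71, -159/71]
step 1: P̄ = F·P·Fᵀ + Q = [3660/71 -6464/71; -6464/71 13665/71]
step 1: y = z − H·x̄ = [-535/71]
step 1: S = H·P̄·Hᵀ + R = [54303/71]
step 1: K = P̄·Hᵀ·S⁻¹ = [-13784/54303; 26593/54303]
step 1: x' = x̄ + K·y = [-107228/54303, -321992/54303]
step 1: P' = (I − K·H)·P̄ = [123244/54303 218920/54303; 218920/54303 491026/54303]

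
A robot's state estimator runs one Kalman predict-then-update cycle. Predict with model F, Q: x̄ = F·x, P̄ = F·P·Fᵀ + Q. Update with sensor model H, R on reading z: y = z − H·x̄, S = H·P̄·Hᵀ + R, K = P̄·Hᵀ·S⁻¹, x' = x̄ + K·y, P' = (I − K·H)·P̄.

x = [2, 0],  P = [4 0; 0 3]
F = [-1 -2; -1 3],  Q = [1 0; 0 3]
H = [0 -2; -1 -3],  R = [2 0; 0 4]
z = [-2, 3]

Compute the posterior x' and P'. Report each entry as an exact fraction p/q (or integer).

x' = [-6075/1279, 990/1279]
P' = [6562/1279 -1202/1279; -1202/1279 518/1279]

x̄ = F·x = [-2, -2]
P̄ = F·P·Fᵀ + Q = [17 -14; -14 34]
y = z − H·x̄ = [-6, -5]
S = H·P̄·Hᵀ + R = [138 176; 176 243]
K = P̄·Hᵀ·S⁻¹ = [1202/1279 -739/1279; -518/1279 -88/1279]
x' = x̄ + K·y = [-6075/1279, 990/1279]
P' = (I − K·H)·P̄ = [6562/1279 -1202/1279; -1202/1279 518/1279]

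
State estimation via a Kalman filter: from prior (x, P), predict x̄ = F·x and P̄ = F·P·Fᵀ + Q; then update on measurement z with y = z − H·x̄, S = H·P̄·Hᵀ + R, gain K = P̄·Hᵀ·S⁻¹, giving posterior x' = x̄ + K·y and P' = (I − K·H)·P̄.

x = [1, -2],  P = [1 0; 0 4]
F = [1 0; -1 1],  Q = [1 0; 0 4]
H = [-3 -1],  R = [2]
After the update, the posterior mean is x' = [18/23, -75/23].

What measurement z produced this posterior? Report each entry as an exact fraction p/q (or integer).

z = [1]

x̄ = F·x = [1, -3]
P̄ = F·P·Fᵀ + Q = [2 -1; -1 9]
S = H·P̄·Hᵀ + R = [23]
K = P̄·Hᵀ·S⁻¹ = [-5/23; -6/23]
x' − x̄ = [-5/23, -6/23] = K·y
y = (KᵀK)⁻¹·Kᵀ·(x' − x̄) = [1]
z = y + H·x̄ = [1] + [0] = [1]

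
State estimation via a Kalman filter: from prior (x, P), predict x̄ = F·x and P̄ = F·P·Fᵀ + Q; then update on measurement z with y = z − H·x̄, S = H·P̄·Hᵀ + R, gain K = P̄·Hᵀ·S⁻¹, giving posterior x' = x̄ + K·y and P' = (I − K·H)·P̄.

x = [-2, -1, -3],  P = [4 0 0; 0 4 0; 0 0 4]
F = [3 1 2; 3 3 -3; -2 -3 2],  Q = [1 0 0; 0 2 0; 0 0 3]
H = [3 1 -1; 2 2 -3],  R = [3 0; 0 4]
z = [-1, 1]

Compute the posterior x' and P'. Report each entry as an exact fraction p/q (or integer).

x̄ = F·x = [-13, 0, 1]
P̄ = F·P·Fᵀ + Q = [57 24 -20; 24 110 -84; -20 -84 71]
y = z − H·x̄ = [39, 30]
S = H·P̄·Hᵀ + R = [1129 1607; 1607 2751]
K = P̄·Hᵀ·S⁻¹ = [234711/523430 -94867/523430; -51937/261715 79809/261715; 42541/261715 -64902/261715]
x' = x̄ + K·y = [-496871/523430, 368727/261715, -26246/261715]
P' = (I − K·H)·P̄ = [433119/523430 -269983/261715 27629/261715; -269983/261715 1103212/261715 449074/261715; 27629/261715 449074/261715 404338/261715]

x' = [-496871/523430, 368727/261715, -26246/261715]
P' = [433119/523430 -269983/261715 27629/261715; -269983/261715 1103212/261715 449074/261715; 27629/261715 449074/261715 404338/261715]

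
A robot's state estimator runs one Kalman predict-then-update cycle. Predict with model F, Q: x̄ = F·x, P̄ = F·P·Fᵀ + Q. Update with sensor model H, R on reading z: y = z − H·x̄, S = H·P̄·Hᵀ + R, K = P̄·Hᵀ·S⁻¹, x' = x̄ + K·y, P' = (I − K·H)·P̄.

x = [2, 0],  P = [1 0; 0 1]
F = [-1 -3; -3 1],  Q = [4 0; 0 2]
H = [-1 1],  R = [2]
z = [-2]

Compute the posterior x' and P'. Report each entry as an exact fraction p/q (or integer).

x' = [-3, -36/7]
P' = [7 6; 6 48/7]

x̄ = F·x = [-2, -6]
P̄ = F·P·Fᵀ + Q = [14 0; 0 12]
y = z − H·x̄ = [2]
S = H·P̄·Hᵀ + R = [28]
K = P̄·Hᵀ·S⁻¹ = [-1/2; 3/7]
x' = x̄ + K·y = [-3, -36/7]
P' = (I − K·H)·P̄ = [7 6; 6 48/7]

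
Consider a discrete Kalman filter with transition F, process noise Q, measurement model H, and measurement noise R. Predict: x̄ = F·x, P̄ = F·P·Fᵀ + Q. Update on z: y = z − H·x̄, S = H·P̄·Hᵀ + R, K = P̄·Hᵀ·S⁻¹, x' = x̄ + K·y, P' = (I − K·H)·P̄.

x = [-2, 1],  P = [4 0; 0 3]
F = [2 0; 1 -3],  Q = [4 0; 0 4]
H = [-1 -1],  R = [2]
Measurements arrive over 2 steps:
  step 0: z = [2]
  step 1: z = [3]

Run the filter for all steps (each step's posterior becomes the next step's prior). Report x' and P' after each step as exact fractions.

step 0: x' = [-96/73, -64/73], P' = [676/73 -620/73; -620/73 706/73]
step 1: x' = [-19395/6082, 2421/12164], P' = [13346/3041 -11329/3041; -11329/3041 30715/6082]

step 0: x̄ = F·x = [-4, -5]
step 0: P̄ = F·P·Fᵀ + Q = [20 8; 8 35]
step 0: y = z − H·x̄ = [-7]
step 0: S = H·P̄·Hᵀ + R = [73]
step 0: K = P̄·Hᵀ·S⁻¹ = [-28/73; -43/73]
step 0: x' = x̄ + K·y = [-96/73, -64/73]
step 0: P' = (I − K·H)·P̄ = [676/73 -620/73; -620/73 706/73]
step 1: x̄ = F·x = [-192/73, 96/73]
step 1: P̄ = F·P·Fᵀ + Q = [2996/73 5072/73; 5072/73 11042/73]
step 1: y = z − H·x̄ = [123/73]
step 1: S = H·P̄·Hᵀ + R = [24328/73]
step 1: K = P̄·Hᵀ·S⁻¹ = [-2017/6082; -8057/12164]
step 1: x' = x̄ + K·y = [-19395/6082, 2421/12164]
step 1: P' = (I − K·H)·P̄ = [13346/3041 -11329/3041; -11329/3041 30715/6082]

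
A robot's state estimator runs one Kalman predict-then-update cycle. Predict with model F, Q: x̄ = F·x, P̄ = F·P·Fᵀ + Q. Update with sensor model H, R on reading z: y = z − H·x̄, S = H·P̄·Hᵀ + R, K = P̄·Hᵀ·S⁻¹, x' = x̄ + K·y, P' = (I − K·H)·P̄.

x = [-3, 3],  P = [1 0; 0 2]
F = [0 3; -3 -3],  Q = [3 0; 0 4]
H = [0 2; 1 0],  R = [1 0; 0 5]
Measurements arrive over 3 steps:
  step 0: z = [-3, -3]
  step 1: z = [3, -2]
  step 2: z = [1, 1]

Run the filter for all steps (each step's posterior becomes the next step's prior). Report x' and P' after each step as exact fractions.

step 0: x' = [1089/977, -1338/977], P' = [6645/1954 -45/977; -45/977 241/977]
step 1: x' = [-4389306/1434983, 2141412/1434983], P' = [3633540/1434983 -8820/1434983; -8820/1434983 712499/2869966]
step 2: x' = [1943409423/674357663, 366197159/674357663], P' = [1697867385/674357663 -6253731/674357663; -6253731/674357663 835604024/3371788315]

step 0: x̄ = F·x = [9, 0]
step 0: P̄ = F·P·Fᵀ + Q = [21 -18; -18 31]
step 0: y = z − H·x̄ = [-3, -12]
step 0: S = H·P̄·Hᵀ + R = [125 -36; -36 26]
step 0: K = P̄·Hᵀ·S⁻¹ = [-90/977 1329/1954; 482/977 -9/977]
step 0: x' = x̄ + K·y = [1089/977, -1338/977]
step 0: P' = (I − K·H)·P̄ = [6645/1954 -45/977; -45/977 241/977]
step 1: x̄ = F·x = [-4014/977, 747/977]
step 1: P̄ = F·P·Fᵀ + Q = [5100/977 -1764/977; -1764/977 70339/1954]
step 1: y = z − H·x̄ = [1437/977, 2060/977]
step 1: S = H·P̄·Hᵀ + R = [141655/977 -3528/977; -3528/977 9985/977]
step 1: K = P̄·Hᵀ·S⁻¹ = [-17640/1434983 726708/1434983; 712499/1434983 -1764/1434983]
step 1: x' = x̄ + K·y = [-4389306/1434983, 2141412/1434983]
step 1: P' = (I − K·H)·P̄ = [3633540/1434983 -8820/1434983; -8820/1434983 712499/2869966]
step 2: x̄ = F·x = [6424236/1434983, 613062/130453]
step 2: P̄ = F·P·Fᵀ + Q = [15022389/2869966 -568521/260906; -568521/260906 7543505/260906]
step 2: y = z − H·x̄ = [-1095671/130453, -4989253/1434983]
step 2: S = H·P̄·Hᵀ + R = [15217463/130453 -568521/130453; -568521/130453 29372219/2869966]
step 2: K = P̄·Hᵀ·S⁻¹ = [-12507462/674357663 339573477/674357663; 1671208048/3371788315 -6253731/3371788315]
step 2: x' = x̄ + K·y = [1943409423/674357663, 366197159/674357663]
step 2: P' = (I − K·H)·P̄ = [1697867385/674357663 -6253731/674357663; -6253731/674357663 835604024/3371788315]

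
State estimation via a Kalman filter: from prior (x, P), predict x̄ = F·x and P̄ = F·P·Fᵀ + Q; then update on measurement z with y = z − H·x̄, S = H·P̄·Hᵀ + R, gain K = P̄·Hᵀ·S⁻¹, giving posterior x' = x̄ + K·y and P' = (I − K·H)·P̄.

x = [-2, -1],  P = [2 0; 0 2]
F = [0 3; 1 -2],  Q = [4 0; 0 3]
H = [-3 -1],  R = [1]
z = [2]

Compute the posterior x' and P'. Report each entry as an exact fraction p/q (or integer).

x̄ = F·x = [-3, 0]
P̄ = F·P·Fᵀ + Q = [22 -12; -12 13]
y = z − H·x̄ = [-7]
S = H·P̄·Hᵀ + R = [140]
K = P̄·Hᵀ·S⁻¹ = [-27/70; 23/140]
x' = x̄ + K·y = [-3/10, -23/20]
P' = (I − K·H)·P̄ = [41/35 -219/70; -219/70 1291/140]

x' = [-3/10, -23/20]
P' = [41/35 -219/70; -219/70 1291/140]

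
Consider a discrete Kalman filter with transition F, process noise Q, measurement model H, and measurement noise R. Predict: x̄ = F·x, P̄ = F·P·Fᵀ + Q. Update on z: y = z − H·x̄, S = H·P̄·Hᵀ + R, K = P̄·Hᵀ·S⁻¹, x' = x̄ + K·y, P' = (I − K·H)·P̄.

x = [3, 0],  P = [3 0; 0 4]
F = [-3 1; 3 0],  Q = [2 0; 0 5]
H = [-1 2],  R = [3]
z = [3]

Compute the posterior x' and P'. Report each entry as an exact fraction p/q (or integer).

x̄ = F·x = [-9, 9]
P̄ = F·P·Fᵀ + Q = [33 -27; -27 32]
y = z − H·x̄ = [-24]
S = H·P̄·Hᵀ + R = [272]
K = P̄·Hᵀ·S⁻¹ = [-87/272; 91/272]
x' = x̄ + K·y = [-45/34, 33/34]
P' = (I − K·H)·P̄ = [1407/272 573/272; 573/272 423/272]

x' = [-45/34, 33/34]
P' = [1407/272 573/272; 573/272 423/272]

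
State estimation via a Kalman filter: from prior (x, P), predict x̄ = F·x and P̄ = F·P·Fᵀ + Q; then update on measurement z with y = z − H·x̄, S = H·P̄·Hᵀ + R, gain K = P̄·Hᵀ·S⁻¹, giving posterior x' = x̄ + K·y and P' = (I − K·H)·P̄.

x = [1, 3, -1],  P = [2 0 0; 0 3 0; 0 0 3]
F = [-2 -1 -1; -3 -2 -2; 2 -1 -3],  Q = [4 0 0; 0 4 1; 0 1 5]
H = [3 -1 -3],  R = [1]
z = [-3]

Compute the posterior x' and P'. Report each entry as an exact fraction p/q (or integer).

x' = [-844/229, -1655/229, -62/229]
P' = [3960/229 5613/229 2086/229; 5613/229 20899/458 2132/229; 2086/229 2132/229 1397/229]

x̄ = F·x = [-4, -7, 2]
P̄ = F·P·Fᵀ + Q = [18 24 4; 24 46 13; 4 13 43]
y = z − H·x̄ = [8]
S = H·P̄·Hᵀ + R = [458]
K = P̄·Hᵀ·S⁻¹ = [9/229; -13/458; -65/229]
x' = x̄ + K·y = [-844/229, -1655/229, -62/229]
P' = (I − K·H)·P̄ = [3960/229 5613/229 2086/229; 5613/229 20899/458 2132/229; 2086/229 2132/229 1397/229]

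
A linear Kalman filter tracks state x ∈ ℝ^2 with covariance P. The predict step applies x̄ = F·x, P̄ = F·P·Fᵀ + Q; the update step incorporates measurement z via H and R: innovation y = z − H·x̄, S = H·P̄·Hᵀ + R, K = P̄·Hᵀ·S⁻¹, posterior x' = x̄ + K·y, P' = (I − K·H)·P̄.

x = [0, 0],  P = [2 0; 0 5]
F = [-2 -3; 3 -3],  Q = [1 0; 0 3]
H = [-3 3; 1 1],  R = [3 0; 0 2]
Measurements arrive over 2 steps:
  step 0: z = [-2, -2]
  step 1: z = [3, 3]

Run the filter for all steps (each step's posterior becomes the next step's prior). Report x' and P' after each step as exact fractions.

step 0: x̄ = F·x = [0, 0]
step 0: P̄ = F·P·Fᵀ + Q = [54 33; 33 66]
step 0: y = z − H·x̄ = [-2, -2]
step 0: S = H·P̄·Hᵀ + R = [489 36; 36 188]
step 0: K = P̄·Hᵀ·S⁻¹ = [-96/581 1149/2324; 1254/7553 14949/30212]
step 0: x' = x̄ + K·y = [-765/1162, -19965/15106]
step 0: P' = (I − K·H)·P̄ = [1341/2324 957/2324; 957/2324 17457/30212]
step 1: x̄ = F·x = [79785/15106, 15030/7553]
step 1: P̄ = F·P·Fᵀ + Q = [406349/30212 3798/7553; 3798/7553 45177/7553]
step 1: y = z − H·x̄ = [14961/1162, -64527/15106]
step 1: S = H·P̄·Hᵀ + R = [392361/2324 -52071/2324; -52071/2324 677865/30212]
step 1: K = P̄·Hᵀ·S⁻¹ = [-5628052/33092331 14958755/33092331; 1725590/11030777 4911038/11030777]
step 1: x' = x̄ + K·y = [12807523/11030777, 23189844/11030777]
step 1: P' = (I − K·H)·P̄ = [17772781/33092331 4048243/11030777; 4048243/11030777 5773833/11030777]

step 0: x' = [-765/1162, -19965/15106], P' = [1341/2324 957/2324; 957/2324 17457/30212]
step 1: x' = [12807523/11030777, 23189844/11030777], P' = [17772781/33092331 4048243/11030777; 4048243/11030777 5773833/11030777]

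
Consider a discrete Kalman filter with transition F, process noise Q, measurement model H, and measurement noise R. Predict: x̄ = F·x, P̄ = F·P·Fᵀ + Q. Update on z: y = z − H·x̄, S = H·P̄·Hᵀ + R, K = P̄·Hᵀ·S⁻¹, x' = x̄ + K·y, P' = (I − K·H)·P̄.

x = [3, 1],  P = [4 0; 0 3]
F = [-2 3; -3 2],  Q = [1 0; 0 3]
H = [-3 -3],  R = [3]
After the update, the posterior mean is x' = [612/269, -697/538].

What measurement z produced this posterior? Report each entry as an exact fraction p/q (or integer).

x̄ = F·x = [-3, -7]
P̄ = F·P·Fᵀ + Q = [44 42; 42 51]
S = H·P̄·Hᵀ + R = [1614]
K = P̄·Hᵀ·S⁻¹ = [-43/269; -93/538]
x' − x̄ = [1419/269, 3069/538] = K·y
y = (KᵀK)⁻¹·Kᵀ·(x' − x̄) = [-33]
z = y + H·x̄ = [-33] + [30] = [-3]

z = [-3]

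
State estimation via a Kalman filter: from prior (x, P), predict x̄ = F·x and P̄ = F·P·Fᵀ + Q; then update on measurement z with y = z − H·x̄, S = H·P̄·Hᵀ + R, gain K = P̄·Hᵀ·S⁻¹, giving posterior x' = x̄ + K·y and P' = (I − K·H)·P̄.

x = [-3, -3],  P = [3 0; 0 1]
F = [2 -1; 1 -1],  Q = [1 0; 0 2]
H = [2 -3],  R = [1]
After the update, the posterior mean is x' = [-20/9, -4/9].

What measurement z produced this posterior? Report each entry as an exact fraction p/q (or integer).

z = [-3]

x̄ = F·x = [-3, 0]
P̄ = F·P·Fᵀ + Q = [14 7; 7 6]
S = H·P̄·Hᵀ + R = [27]
K = P̄·Hᵀ·S⁻¹ = [7/27; -4/27]
x' − x̄ = [7/9, -4/9] = K·y
y = (KᵀK)⁻¹·Kᵀ·(x' − x̄) = [3]
z = y + H·x̄ = [3] + [-6] = [-3]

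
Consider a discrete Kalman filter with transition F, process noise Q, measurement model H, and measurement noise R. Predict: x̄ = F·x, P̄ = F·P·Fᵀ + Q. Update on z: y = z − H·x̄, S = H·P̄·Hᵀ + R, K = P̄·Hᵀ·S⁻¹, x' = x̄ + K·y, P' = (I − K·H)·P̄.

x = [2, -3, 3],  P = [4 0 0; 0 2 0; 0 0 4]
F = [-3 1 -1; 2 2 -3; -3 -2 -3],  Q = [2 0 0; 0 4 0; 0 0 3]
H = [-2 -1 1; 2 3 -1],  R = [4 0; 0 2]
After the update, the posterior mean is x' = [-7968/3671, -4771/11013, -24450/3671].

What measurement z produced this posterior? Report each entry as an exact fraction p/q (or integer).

z = [-3, 1]

x̄ = F·x = [-12, -11, -9]
P̄ = F·P·Fᵀ + Q = [44 -8 44; -8 64 4; 44 4 83]
S = H·P̄·Hᵀ + R = [111 -195; -195 541]
K = P̄·Hᵀ·S⁻¹ = [-2596/3671 -800/3671; 4868/11013 1752/3671; -259/3671 22/3671]
x' − x̄ = [36084/3671, 116372/11013, 8589/3671] = K·y
y = (KᵀK)⁻¹·Kᵀ·(x' − x̄) = [-29, 49]
z = y + H·x̄ = [-29, 49] + [26, -48] = [-3, 1]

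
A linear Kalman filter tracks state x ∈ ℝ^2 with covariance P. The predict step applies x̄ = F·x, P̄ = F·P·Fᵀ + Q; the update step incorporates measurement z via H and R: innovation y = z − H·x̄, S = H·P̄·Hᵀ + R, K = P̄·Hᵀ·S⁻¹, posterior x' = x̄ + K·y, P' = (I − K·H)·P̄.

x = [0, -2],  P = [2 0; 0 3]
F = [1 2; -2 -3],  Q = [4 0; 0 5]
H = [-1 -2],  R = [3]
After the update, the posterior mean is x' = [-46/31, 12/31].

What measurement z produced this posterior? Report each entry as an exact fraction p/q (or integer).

z = [1]

x̄ = F·x = [-4, 6]
P̄ = F·P·Fᵀ + Q = [18 -22; -22 40]
S = H·P̄·Hᵀ + R = [93]
K = P̄·Hᵀ·S⁻¹ = [26/93; -58/93]
x' − x̄ = [78/31, -174/31] = K·y
y = (KᵀK)⁻¹·Kᵀ·(x' − x̄) = [9]
z = y + H·x̄ = [9] + [-8] = [1]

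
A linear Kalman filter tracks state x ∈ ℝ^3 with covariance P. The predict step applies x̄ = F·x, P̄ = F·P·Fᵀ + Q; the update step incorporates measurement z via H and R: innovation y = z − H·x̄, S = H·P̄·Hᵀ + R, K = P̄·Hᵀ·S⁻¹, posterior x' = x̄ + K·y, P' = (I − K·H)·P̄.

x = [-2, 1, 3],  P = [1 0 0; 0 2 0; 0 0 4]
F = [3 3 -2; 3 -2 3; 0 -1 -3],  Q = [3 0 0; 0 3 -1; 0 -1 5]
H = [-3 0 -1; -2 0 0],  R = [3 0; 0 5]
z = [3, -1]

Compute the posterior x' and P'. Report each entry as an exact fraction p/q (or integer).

x̄ = F·x = [-9, 1, -10]
P̄ = F·P·Fᵀ + Q = [46 -27 18; -27 56 -33; 18 -33 43]
y = z − H·x̄ = [-34, -19]
S = H·P̄·Hᵀ + R = [568 312; 312 189]
K = P̄·Hᵀ·S⁻¹ = [-65/834 -448/1251; 261/556 -68/139; -789/1112 409/417]
x' = x̄ + K·y = [568/1251, -1575/278, -7525/1668]
P' = (I − K·H)·P̄ = [1120/1251 170/139 -2045/834; 170/139 8035/278 -2823/556; -2045/834 -2823/556 10547/1112]

x' = [568/1251, -1575/278, -7525/1668]
P' = [1120/1251 170/139 -2045/834; 170/139 8035/278 -2823/556; -2045/834 -2823/556 10547/1112]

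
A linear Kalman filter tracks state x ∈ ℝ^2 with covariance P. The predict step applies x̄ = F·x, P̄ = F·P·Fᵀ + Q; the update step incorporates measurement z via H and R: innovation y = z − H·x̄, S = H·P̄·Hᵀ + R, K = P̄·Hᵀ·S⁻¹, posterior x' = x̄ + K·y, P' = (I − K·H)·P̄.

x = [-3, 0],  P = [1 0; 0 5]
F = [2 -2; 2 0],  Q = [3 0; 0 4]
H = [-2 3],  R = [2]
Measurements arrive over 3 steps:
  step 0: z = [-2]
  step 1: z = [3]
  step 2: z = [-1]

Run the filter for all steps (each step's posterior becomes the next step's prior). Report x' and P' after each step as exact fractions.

step 0: x̄ = F·x = [-6, -6]
step 0: P̄ = F·P·Fᵀ + Q = [27 4; 4 8]
step 0: y = z − H·x̄ = [4]
step 0: S = H·P̄·Hᵀ + R = [134]
step 0: K = P̄·Hᵀ·S⁻¹ = [-21/67; 8/67]
step 0: x' = x̄ + K·y = [-486/67, -370/67]
step 0: P' = (I − K·H)·P̄ = [927/67 604/67; 604/67 408/67]
step 1: x̄ = F·x = [-232/67, -972/67]
step 1: P̄ = F·P·Fᵀ + Q = [709/67 1292/67; 1292/67 3976/67]
step 1: y = z − H·x̄ = [2653/67]
step 1: S = H·P̄·Hᵀ + R = [23250/67]
step 1: K = P̄·Hᵀ·S⁻¹ = [1229/11625; 4672/11625]
step 1: x' = x̄ + K·y = [8411/11625, 16348/11625]
step 1: P' = (I − K·H)·P̄ = [77929/11625 52772/11625; 52772/11625 38296/11625]
step 2: x̄ = F·x = [-15874/11625, 16822/11625]
step 2: P̄ = F·P·Fᵀ + Q = [77599/11625 100628/11625; 100628/11625 358216/11625]
step 2: y = z − H·x̄ = [-93839/11625]
step 2: S = H·P̄·Hᵀ + R = [2350054/11625]
step 2: K = P̄·Hᵀ·S⁻¹ = [73343/1175027; 436696/1175027]
step 2: x' = x̄ + K·y = [-2196543/1175027, -1824758/1175027]
step 2: P' = (I − K·H)·P̄ = [6918067/1175027 4660940/1175027; 4660940/1175027 3398424/1175027]

step 0: x' = [-486/67, -370/67], P' = [927/67 604/67; 604/67 408/67]
step 1: x' = [8411/11625, 16348/11625], P' = [77929/11625 52772/11625; 52772/11625 38296/11625]
step 2: x' = [-2196543/1175027, -1824758/1175027], P' = [6918067/1175027 4660940/1175027; 4660940/1175027 3398424/1175027]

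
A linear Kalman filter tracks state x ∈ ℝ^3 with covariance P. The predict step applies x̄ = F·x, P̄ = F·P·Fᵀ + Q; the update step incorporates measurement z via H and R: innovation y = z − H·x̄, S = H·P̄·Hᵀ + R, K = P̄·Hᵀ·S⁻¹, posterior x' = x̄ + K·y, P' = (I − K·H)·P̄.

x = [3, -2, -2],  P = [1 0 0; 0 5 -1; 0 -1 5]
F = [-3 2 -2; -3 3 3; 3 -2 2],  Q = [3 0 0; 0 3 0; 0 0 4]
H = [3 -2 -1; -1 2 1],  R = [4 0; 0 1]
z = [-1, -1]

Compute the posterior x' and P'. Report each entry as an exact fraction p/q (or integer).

x' = [-13268/9299, -23767/9299, 67795/27897]
P' = [11215/9299 12947/9299 -30743/27897; 12947/9299 32416/9299 -129373/27897; -30743/27897 -129373/27897 648751/83691]

x̄ = F·x = [-9, -21, 9]
P̄ = F·P·Fᵀ + Q = [60 9 -57; 9 84 -9; -57 -9 61]
y = z − H·x̄ = [-7, 23]
S = H·P̄·Hᵀ + R = [1139 -697; -697 500]
K = P̄·Hᵀ·S⁻¹ = [13499/27897 782/1641; 12850/27897 1546/1641; -37300/83691 -2074/4923]
x' = x̄ + K·y = [-13268/9299, -23767/9299, 67795/27897]
P' = (I − K·H)·P̄ = [11215/9299 12947/9299 -30743/27897; 12947/9299 32416/9299 -129373/27897; -30743/27897 -129373/27897 648751/83691]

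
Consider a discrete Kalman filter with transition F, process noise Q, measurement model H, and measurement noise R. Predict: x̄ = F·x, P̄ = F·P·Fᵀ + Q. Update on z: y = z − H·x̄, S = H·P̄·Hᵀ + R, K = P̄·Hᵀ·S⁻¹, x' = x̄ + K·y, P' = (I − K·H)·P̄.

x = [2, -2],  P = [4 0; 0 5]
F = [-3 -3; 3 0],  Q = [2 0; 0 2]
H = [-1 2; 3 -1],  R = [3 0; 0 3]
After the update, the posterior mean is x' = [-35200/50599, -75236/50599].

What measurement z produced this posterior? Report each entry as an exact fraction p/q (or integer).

x̄ = F·x = [0, 6]
P̄ = F·P·Fᵀ + Q = [83 -36; -36 38]
S = H·P̄·Hᵀ + R = [382 -577; -577 1004]
K = P̄·Hᵀ·S⁻¹ = [8825/50599 19435/50599; 28206/50599 8852/50599]
x' − x̄ = [-35200/50599, -378830/50599] = K·y
y = (KᵀK)⁻¹·Kᵀ·(x' − x̄) = [-15, 5]
z = y + H·x̄ = [-15, 5] + [12, -6] = [-3, -1]

z = [-3, -1]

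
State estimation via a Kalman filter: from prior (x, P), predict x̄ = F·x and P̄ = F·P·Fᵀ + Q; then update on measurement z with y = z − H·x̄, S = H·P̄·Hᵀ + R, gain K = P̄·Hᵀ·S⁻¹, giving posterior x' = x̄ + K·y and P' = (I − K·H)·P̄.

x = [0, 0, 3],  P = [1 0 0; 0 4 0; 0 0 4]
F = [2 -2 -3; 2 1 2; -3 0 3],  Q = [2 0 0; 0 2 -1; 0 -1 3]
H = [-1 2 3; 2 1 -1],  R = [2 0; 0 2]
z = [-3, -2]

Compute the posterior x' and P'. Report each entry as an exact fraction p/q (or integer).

x' = [303/4643, -7838/4643, 992/4643]
P' = [326822/60359 -311202/60359 312922/60359; -311202/60359 341594/60359 -320472/60359; 312922/60359 -320472/60359 322732/60359]

x̄ = F·x = [-9, 6, 9]
P̄ = F·P·Fᵀ + Q = [58 -28 -42; -28 26 17; -42 17 48]
y = z − H·x̄ = [-51, 19]
S = H·P̄·Hᵀ + R = [1164 -569; -569 330]
K = P̄·Hᵀ·S⁻¹ = [-5230/60359 14760/60359; 16487/60359 19831/60359; 7165/60359 -8680/60359]
x' = x̄ + K·y = [303/4643, -7838/4643, 992/4643]
P' = (I − K·H)·P̄ = [326822/60359 -311202/60359 312922/60359; -311202/60359 341594/60359 -320472/60359; 312922/60359 -320472/60359 322732/60359]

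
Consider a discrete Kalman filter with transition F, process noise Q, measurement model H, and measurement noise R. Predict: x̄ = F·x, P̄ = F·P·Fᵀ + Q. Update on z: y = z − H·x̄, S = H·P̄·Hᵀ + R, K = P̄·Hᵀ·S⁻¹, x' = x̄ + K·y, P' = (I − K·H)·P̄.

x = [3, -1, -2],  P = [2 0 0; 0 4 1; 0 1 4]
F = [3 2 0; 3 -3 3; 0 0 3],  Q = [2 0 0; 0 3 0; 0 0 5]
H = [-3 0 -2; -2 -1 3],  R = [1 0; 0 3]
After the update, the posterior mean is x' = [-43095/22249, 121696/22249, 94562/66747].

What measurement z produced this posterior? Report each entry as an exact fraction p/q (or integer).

z = [3, 3]

x̄ = F·x = [7, 6, -6]
P̄ = F·P·Fᵀ + Q = [36 0 6; 0 75 27; 6 27 41]
S = H·P̄·Hᵀ + R = [561 -6; -6 357]
K = P̄·Hᵀ·S⁻¹ = [-4796/22249 -3446/22249; -2138/22249 338/22249; -11732/66747 15508/66747]
x' − x̄ = [-198838/22249, -11798/22249, 495044/66747] = K·y
y = (KᵀK)⁻¹·Kᵀ·(x' − x̄) = [12, 41]
z = y + H·x̄ = [12, 41] + [-9, -38] = [3, 3]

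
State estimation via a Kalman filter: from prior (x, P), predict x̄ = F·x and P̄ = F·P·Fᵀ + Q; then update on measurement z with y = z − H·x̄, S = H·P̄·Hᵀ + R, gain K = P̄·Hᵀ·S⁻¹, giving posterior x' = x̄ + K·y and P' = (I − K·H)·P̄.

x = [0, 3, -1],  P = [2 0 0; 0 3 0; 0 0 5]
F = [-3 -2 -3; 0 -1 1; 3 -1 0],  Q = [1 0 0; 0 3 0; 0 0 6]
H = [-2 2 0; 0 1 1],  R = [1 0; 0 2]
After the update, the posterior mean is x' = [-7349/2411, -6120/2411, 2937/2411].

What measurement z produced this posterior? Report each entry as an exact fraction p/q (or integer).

z = [1, -1]

x̄ = F·x = [-3, -4, -3]
P̄ = F·P·Fᵀ + Q = [76 -9 -12; -9 11 3; -12 3 27]
S = H·P̄·Hᵀ + R = [421 70; 70 46]
K = P̄·Hᵀ·S⁻¹ = [-3175/7233 3059/14466; 430/7233 1547/7233; -120/2411 1755/2411]
x' − x̄ = [-116/2411, 3524/2411, 10170/2411] = K·y
y = (KᵀK)⁻¹·Kᵀ·(x' − x̄) = [3, 6]
z = y + H·x̄ = [3, 6] + [-2, -7] = [1, -1]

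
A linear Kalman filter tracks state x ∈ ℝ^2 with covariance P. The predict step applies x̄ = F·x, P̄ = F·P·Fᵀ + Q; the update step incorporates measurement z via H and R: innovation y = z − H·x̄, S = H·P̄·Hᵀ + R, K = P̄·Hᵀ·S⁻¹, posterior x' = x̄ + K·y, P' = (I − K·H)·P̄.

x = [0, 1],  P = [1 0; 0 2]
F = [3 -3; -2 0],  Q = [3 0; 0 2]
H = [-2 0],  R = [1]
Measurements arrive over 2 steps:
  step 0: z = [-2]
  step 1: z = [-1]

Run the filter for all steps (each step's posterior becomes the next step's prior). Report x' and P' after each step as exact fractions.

step 0: x' = [117/121, -96/121], P' = [30/121 -6/121; -6/121 582/121]
step 1: x' = [969/1849, -3258/1849], P' = [5979/24037 -216/24037; -216/24037 70370/24037]

step 0: x̄ = F·x = [-3, 0]
step 0: P̄ = F·P·Fᵀ + Q = [30 -6; -6 6]
step 0: y = z − H·x̄ = [-8]
step 0: S = H·P̄·Hᵀ + R = [121]
step 0: K = P̄·Hᵀ·S⁻¹ = [-60/121; 12/121]
step 0: x' = x̄ + K·y = [117/121, -96/121]
step 0: P' = (I − K·H)·P̄ = [30/121 -6/121; -6/121 582/121]
step 1: x̄ = F·x = [639/121, -234/121]
step 1: P̄ = F·P·Fᵀ + Q = [5979/121 -216/121; -216/121 362/121]
step 1: y = z − H·x̄ = [1157/121]
step 1: S = H·P̄·Hᵀ + R = [24037/121]
step 1: K = P̄·Hᵀ·S⁻¹ = [-11958/24037; 432/24037]
step 1: x' = x̄ + K·y = [969/1849, -3258/1849]
step 1: P' = (I − K·H)·P̄ = [5979/24037 -216/24037; -216/24037 70370/24037]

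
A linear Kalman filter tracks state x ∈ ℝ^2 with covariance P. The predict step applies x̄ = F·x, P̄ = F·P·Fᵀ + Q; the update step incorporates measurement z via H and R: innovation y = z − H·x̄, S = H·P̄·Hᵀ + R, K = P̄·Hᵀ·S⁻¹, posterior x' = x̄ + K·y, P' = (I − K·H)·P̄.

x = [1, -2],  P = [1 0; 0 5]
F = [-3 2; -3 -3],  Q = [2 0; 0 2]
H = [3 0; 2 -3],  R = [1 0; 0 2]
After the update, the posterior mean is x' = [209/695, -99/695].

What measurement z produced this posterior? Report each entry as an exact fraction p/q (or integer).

z = [1, 1]

x̄ = F·x = [-7, 3]
P̄ = F·P·Fᵀ + Q = [31 -21; -21 56]
S = H·P̄·Hᵀ + R = [280 375; 375 882]
K = P̄·Hᵀ·S⁻¹ = [11717/35445 25/21267; 2576/11815 -2345/7089]
x' − x̄ = [5074/695, -2184/695] = K·y
y = (KᵀK)⁻¹·Kᵀ·(x' − x̄) = [22, 24]
z = y + H·x̄ = [22, 24] + [-21, -23] = [1, 1]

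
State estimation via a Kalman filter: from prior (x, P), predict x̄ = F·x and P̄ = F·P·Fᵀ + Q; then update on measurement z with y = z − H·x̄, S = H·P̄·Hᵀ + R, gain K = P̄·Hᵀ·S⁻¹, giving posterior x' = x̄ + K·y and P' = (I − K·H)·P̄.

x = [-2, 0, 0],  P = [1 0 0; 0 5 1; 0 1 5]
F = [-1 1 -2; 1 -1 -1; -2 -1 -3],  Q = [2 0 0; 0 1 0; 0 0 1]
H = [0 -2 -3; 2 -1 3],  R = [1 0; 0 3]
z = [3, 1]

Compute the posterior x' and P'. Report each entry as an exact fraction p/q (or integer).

x̄ = F·x = [2, -2, 4]
P̄ = F·P·Fᵀ + Q = [24 5 26; 5 14 22; 26 22 61]
y = z − H·x̄ = [11, -17]
S = H·P̄·Hᵀ + R = [870 -763; -763 822]
K = P̄·Hᵀ·S⁻¹ = [19987/132971 38126/132971; -29962/132971 -17782/132971; -24075/132971 12109/132971]
x' = x̄ + K·y = [-162343/132971, -293230/132971, 61206/132971]
P' = (I − K·H)·P̄ = [336914/132971 179821/132971 -126543/132971; 179821/132971 147650/132971 -88446/132971; -126543/132971 -88446/132971 66989/132971]

x' = [-162343/132971, -293230/132971, 61206/132971]
P' = [336914/132971 179821/132971 -126543/132971; 179821/132971 147650/132971 -88446/132971; -126543/132971 -88446/132971 66989/132971]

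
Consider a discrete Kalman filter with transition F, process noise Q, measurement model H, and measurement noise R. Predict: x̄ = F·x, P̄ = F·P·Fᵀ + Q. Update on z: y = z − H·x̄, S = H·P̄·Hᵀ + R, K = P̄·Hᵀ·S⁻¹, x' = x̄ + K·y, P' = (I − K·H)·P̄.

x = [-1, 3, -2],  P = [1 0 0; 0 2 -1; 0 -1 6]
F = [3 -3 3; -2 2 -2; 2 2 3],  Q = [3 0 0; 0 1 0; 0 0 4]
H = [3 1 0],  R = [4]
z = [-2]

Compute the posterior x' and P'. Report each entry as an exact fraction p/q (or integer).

x' = [-678/571, 732/571, 3618/571]
P' = [642/571 -966/571 561/571; -966/571 2286/571 -1207/571; 561/571 -1207/571 18957/571]

x̄ = F·x = [-18, 12, -2]
P̄ = F·P·Fᵀ + Q = [102 -66 51; -66 45 -34; 51 -34 58]
y = z − H·x̄ = [40]
S = H·P̄·Hᵀ + R = [571]
K = P̄·Hᵀ·S⁻¹ = [240/571; -153/571; 119/571]
x' = x̄ + K·y = [-678/571, 732/571, 3618/571]
P' = (I − K·H)·P̄ = [642/571 -966/571 561/571; -966/571 2286/571 -1207/571; 561/571 -1207/571 18957/571]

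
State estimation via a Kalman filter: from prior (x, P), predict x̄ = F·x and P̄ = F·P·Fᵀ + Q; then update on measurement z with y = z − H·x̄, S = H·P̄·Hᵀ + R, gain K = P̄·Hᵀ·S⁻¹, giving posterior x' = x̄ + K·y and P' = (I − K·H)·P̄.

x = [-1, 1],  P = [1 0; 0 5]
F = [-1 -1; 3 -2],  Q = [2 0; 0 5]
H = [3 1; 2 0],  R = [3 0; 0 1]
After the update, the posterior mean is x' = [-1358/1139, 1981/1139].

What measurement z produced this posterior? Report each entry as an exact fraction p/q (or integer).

x̄ = F·x = [0, -5]
P̄ = F·P·Fᵀ + Q = [8 7; 7 34]
S = H·P̄·Hᵀ + R = [151 62; 62 33]
K = P̄·Hᵀ·S⁻¹ = [31/1139 494/1139; 947/1139 -1296/1139]
x' − x̄ = [-1358/1139, 7676/1139] = K·y
y = (KᵀK)⁻¹·Kᵀ·(x' − x̄) = [4, -3]
z = y + H·x̄ = [4, -3] + [-5, 0] = [-1, -3]

z = [-1, -3]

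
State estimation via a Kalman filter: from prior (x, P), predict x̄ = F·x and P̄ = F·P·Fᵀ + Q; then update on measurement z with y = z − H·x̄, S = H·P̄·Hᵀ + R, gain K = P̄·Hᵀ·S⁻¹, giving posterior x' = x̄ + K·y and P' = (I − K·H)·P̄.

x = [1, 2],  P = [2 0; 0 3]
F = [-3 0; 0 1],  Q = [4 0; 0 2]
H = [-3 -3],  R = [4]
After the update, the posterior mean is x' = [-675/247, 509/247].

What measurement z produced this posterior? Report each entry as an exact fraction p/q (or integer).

z = [2]

x̄ = F·x = [-3, 2]
P̄ = F·P·Fᵀ + Q = [22 0; 0 5]
S = H·P̄·Hᵀ + R = [247]
K = P̄·Hᵀ·S⁻¹ = [-66/247; -15/247]
x' − x̄ = [66/247, 15/247] = K·y
y = (KᵀK)⁻¹·Kᵀ·(x' − x̄) = [-1]
z = y + H·x̄ = [-1] + [3] = [2]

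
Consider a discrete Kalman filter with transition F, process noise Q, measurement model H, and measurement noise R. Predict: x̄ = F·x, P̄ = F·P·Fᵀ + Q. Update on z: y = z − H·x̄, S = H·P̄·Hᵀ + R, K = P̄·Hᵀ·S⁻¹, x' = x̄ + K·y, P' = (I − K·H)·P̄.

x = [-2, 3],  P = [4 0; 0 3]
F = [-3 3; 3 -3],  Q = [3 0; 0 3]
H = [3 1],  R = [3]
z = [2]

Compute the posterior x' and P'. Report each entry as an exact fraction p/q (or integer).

x' = [33/19, -277/95]
P' = [39/19 -90/19; -90/19 1227/95]

x̄ = F·x = [15, -15]
P̄ = F·P·Fᵀ + Q = [66 -63; -63 66]
y = z − H·x̄ = [-28]
S = H·P̄·Hᵀ + R = [285]
K = P̄·Hᵀ·S⁻¹ = [9/19; -41/95]
x' = x̄ + K·y = [33/19, -277/95]
P' = (I − K·H)·P̄ = [39/19 -90/19; -90/19 1227/95]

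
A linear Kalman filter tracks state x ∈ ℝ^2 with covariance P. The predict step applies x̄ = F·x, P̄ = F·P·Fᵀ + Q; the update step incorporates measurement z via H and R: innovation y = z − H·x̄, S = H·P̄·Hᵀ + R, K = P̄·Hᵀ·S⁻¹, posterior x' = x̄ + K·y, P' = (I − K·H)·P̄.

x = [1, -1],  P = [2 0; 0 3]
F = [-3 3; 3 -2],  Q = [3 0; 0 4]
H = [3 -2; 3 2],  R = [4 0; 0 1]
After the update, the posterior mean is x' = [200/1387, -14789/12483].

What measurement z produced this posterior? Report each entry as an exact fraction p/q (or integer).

x̄ = F·x = [-6, 5]
P̄ = F·P·Fᵀ + Q = [48 -36; -36 34]
S = H·P̄·Hᵀ + R = [1004 296; 296 137]
K = P̄·Hᵀ·S⁻¹ = [230/1387 232/1387; -3068/12483 2984/12483]
x' − x̄ = [8522/1387, -77204/12483] = K·y
y = (KᵀK)⁻¹·Kᵀ·(x' − x̄) = [31, 6]
z = y + H·x̄ = [31, 6] + [-28, -8] = [3, -2]

z = [3, -2]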